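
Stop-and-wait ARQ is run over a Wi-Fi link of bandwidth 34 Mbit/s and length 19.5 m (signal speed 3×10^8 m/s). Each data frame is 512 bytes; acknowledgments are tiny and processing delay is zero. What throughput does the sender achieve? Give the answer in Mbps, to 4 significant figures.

t_tx = L/R = 4096/34000000 = 0.000120471 s.
t_prop = 19.5/300000000 = 6.5e-08 s; RTT = 1.3e-07 s.
Cycle = t_tx + RTT = 0.000120601 s.
Throughput = L / cycle = 4096 / 0.000120601 = 33.96 Mbps.

33.96 Mbps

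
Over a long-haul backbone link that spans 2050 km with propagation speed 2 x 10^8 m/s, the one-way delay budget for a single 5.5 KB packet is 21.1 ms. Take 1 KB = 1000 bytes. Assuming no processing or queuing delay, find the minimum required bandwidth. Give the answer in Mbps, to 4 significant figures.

4.055 Mbps

L = 44000 bits.
Propagation delay = 2050000 / 200000000 = 10.25 ms.
Transmission budget = 21.1 − 10.25 = 10.85 ms.
R ≥ L / t_tx = 44000 bits / 0.01085 s = 4.055 Mbps.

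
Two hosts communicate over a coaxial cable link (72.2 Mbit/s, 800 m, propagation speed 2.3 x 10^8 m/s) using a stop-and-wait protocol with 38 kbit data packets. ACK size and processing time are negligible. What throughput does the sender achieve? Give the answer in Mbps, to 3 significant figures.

t_tx = L/R = 38000/72200000 = 0.000526316 s.
t_prop = 800/2.3e+08 = 3.47826e-06 s; RTT = 6.95652e-06 s.
Cycle = t_tx + RTT = 0.000533272 s.
Throughput = L / cycle = 38000 / 0.000533272 = 71.3 Mbps.

71.3 Mbps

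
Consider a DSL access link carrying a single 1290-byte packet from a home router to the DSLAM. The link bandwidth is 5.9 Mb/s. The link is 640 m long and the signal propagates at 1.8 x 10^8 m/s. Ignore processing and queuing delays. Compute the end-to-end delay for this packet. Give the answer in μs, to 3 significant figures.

L = 1290 × 8 = 10320 bits.
Transmission delay = L/R = 10320 / 5900000 = 1749.15 μs.
Propagation delay = d/s = 640 m / 180000000 m/s = 3.55556 μs.
Total = 1750 μs.

1750 μs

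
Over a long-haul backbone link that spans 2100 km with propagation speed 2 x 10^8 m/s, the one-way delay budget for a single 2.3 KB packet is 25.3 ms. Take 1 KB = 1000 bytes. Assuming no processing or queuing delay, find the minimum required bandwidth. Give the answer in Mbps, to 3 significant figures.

1.24 Mbps

L = 18400 bits.
Propagation delay = 2100000 / 200000000 = 10.5 ms.
Transmission budget = 25.3 − 10.5 = 14.8 ms.
R ≥ L / t_tx = 18400 bits / 0.0148 s = 1.24 Mbps.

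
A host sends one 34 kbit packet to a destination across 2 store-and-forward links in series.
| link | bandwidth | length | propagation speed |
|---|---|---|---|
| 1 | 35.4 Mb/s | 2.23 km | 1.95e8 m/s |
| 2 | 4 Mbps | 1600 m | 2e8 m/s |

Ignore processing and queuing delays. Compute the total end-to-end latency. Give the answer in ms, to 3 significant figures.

9.48 ms

L = 34000 bits.
Transmission delays (L/R per hop): 0.960452, 8.5 ms; sum = 9.46045 ms.
Propagation delays (d/s per hop): 0.0114359, 0.008 ms; sum = 0.0194359 ms.
End-to-end = 9.48 ms.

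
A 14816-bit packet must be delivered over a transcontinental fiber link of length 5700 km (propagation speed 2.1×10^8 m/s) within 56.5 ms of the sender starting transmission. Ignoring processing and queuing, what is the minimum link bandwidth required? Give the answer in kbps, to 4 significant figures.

Propagation delay = 5700000 / 210000000 = 27.1429 ms.
Transmission budget = 56.5 − 27.1429 = 29.3571 ms.
R ≥ L / t_tx = 14816 bits / 0.0293571 s = 504.7 kbps.

504.7 kbps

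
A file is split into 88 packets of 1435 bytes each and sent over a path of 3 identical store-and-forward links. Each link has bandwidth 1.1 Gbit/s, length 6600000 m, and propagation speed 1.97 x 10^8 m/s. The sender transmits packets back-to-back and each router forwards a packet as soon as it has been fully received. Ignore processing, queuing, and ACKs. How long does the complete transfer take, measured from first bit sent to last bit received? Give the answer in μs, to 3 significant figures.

Per-hop transmission t_tx = L/R = 11480/1100000000 = 10.4364 μs.
Per-hop propagation t_prop = 6600000/197000000 = 33502.5 μs.
Pipeline fill: first packet needs 3·t_tx to clear all hops; remaining 87 packets each add one t_tx.
Total = (3+88-1)·t_tx + 3·t_prop = 90·10.4364 + 3·33502.5 = 101000 μs.

101000 μs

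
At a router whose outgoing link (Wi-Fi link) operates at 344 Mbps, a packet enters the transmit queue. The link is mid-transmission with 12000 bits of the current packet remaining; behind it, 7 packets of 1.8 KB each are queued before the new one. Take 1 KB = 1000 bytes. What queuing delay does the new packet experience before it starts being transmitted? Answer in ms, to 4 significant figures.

Each queued packet: L/R = 14400/344000000 = 0.0418605 ms.
7 queued → 0.293023 ms.
Plus remaining 12000 bits of current packet: 0.0348837 ms.
Queuing delay = 0.3279 ms.

0.3279 ms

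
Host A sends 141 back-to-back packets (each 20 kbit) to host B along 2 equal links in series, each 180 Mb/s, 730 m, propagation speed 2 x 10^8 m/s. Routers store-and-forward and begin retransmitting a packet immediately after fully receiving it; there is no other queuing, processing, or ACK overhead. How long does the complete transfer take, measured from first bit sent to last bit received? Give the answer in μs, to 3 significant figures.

Per-hop transmission t_tx = L/R = 20000/180000000 = 111.111 μs.
Per-hop propagation t_prop = 730/200000000 = 3.65 μs.
Pipeline fill: first packet needs 2·t_tx to clear all hops; remaining 140 packets each add one t_tx.
Total = (2+141-1)·t_tx + 2·t_prop = 142·111.111 + 2·3.65 = 15800 μs.

15800 μs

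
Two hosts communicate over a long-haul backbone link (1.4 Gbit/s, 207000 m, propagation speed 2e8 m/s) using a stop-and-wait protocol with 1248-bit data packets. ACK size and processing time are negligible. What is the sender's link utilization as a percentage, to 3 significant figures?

t_tx = L/R = 1248/1400000000 = 8.91429e-07 s.
t_prop = 207000/200000000 = 0.001035 s; RTT = 0.00207 s.
Cycle = t_tx + RTT = 0.00207089 s.
Utilization = t_tx / cycle = 8.91429e-07/0.00207089 = 0.0430 %.

0.0430 %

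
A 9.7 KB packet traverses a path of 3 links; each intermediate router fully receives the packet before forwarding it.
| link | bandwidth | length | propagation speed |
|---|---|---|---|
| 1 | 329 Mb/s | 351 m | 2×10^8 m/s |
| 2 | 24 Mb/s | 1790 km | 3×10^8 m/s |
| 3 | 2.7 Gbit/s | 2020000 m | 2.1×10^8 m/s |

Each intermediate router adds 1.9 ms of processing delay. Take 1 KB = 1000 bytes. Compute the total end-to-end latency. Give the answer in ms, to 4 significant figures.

L = 77600 bits.
Transmission delays (L/R per hop): 0.235866, 3.23333, 0.0287407 ms; sum = 3.49794 ms.
Propagation delays (d/s per hop): 0.001755, 5.96667, 9.61905 ms; sum = 15.5875 ms.
Processing at 2 router(s): 2 × 1.9 ms = 3.8 ms.
End-to-end = 22.89 ms.

22.89 ms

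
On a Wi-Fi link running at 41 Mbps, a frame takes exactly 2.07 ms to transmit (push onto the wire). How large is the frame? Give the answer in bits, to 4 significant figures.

84870 bits

L = R × t_tx = 41000000 b/s × 0.00207 s = 84870 bits.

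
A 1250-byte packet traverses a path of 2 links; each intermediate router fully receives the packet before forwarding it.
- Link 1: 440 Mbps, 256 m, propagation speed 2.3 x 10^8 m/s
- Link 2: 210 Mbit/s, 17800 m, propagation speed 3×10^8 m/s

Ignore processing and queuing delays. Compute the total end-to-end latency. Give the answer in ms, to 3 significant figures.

0.131 ms

L = 1250 × 8 = 10000 bits.
Transmission delays (L/R per hop): 0.0227273, 0.047619 ms; sum = 0.0703463 ms.
Propagation delays (d/s per hop): 0.00111304, 0.0593333 ms; sum = 0.0604464 ms.
End-to-end = 0.131 ms.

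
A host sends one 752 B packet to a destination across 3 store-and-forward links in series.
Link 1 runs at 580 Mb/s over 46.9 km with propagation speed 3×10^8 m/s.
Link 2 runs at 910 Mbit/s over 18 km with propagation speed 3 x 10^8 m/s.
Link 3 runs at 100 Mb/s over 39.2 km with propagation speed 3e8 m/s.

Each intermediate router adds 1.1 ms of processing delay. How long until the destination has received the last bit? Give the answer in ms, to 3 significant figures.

L = 752 × 8 = 6016 bits.
Transmission delays (L/R per hop): 0.0103724, 0.00661099, 0.06016 ms; sum = 0.0771434 ms.
Propagation delays (d/s per hop): 0.156333, 0.06, 0.130667 ms; sum = 0.347 ms.
Processing at 2 router(s): 2 × 1.1 ms = 2.2 ms.
End-to-end = 2.62 ms.

2.62 ms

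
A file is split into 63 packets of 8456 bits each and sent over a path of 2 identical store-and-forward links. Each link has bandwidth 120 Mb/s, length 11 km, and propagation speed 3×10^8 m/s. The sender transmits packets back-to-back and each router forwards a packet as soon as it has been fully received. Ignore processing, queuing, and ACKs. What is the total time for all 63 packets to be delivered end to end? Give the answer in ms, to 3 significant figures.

4.58 ms

Per-hop transmission t_tx = L/R = 8456/120000000 = 0.0704667 ms.
Per-hop propagation t_prop = 11000/300000000 = 0.0366667 ms.
Pipeline fill: first packet needs 2·t_tx to clear all hops; remaining 62 packets each add one t_tx.
Total = (2+63-1)·t_tx + 2·t_prop = 64·0.0704667 + 2·0.0366667 = 4.58 ms.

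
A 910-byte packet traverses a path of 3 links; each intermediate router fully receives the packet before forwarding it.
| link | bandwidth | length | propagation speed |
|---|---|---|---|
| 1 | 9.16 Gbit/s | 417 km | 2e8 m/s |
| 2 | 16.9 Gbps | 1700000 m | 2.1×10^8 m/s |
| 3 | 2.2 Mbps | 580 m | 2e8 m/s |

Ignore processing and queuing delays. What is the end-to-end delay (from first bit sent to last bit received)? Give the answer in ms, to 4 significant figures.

13.49 ms

L = 910 × 8 = 7280 bits.
Transmission delays (L/R per hop): 0.00079476, 0.000430769, 3.30909 ms; sum = 3.31032 ms.
Propagation delays (d/s per hop): 2.085, 8.09524, 0.0029 ms; sum = 10.1831 ms.
End-to-end = 13.49 ms.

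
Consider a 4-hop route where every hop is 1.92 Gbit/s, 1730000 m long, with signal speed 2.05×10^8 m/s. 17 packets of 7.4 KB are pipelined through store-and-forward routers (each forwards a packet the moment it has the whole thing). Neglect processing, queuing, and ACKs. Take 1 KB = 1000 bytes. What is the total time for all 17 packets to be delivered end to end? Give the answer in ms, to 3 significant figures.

Per-hop transmission t_tx = L/R = 59200/1920000000 = 0.0308333 ms.
Per-hop propagation t_prop = 1730000/2.05e+08 = 8.43902 ms.
Pipeline fill: first packet needs 4·t_tx to clear all hops; remaining 16 packets each add one t_tx.
Total = (4+17-1)·t_tx + 4·t_prop = 20·0.0308333 + 4·8.43902 = 34.4 ms.

34.4 ms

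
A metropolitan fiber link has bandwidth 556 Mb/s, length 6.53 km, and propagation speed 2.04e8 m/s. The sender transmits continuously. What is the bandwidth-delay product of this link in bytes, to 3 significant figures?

2220 bytes

Propagation delay = 6530 / 204000000 = 3.20098e-05 s.
BDP = R × t_prop = 556000000 × 3.20098e-05 = 17797.5 bits.
In bytes: 17797.5/8 = 2220 bytes.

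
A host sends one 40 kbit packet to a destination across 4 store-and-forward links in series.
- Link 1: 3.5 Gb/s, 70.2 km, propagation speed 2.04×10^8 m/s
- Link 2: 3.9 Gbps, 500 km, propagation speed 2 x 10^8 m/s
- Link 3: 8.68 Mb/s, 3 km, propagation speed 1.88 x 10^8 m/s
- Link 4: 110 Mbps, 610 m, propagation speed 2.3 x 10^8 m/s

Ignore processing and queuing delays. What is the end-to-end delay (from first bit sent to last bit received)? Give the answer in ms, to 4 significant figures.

L = 40000 bits.
Transmission delays (L/R per hop): 0.0114286, 0.0102564, 4.60829, 0.363636 ms; sum = 4.99362 ms.
Propagation delays (d/s per hop): 0.344118, 2.5, 0.0159574, 0.00265217 ms; sum = 2.86273 ms.
End-to-end = 7.856 ms.

7.856 ms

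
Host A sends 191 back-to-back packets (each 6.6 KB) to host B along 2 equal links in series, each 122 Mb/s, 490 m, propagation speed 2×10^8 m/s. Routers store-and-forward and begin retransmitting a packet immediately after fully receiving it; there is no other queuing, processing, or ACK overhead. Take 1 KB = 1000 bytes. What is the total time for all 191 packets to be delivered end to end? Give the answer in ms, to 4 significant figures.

Per-hop transmission t_tx = L/R = 52800/122000000 = 0.432787 ms.
Per-hop propagation t_prop = 490/200000000 = 0.00245 ms.
Pipeline fill: first packet needs 2·t_tx to clear all hops; remaining 190 packets each add one t_tx.
Total = (2+191-1)·t_tx + 2·t_prop = 192·0.432787 + 2·0.00245 = 83.10 ms.

83.10 ms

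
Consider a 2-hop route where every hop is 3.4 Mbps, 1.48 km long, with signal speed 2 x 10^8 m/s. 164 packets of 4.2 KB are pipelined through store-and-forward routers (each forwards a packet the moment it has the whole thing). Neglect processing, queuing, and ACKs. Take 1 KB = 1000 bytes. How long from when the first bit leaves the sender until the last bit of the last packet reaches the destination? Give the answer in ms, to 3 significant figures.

1630 ms

Per-hop transmission t_tx = L/R = 33600/3400000 = 9.88235 ms.
Per-hop propagation t_prop = 1480/200000000 = 0.0074 ms.
Pipeline fill: first packet needs 2·t_tx to clear all hops; remaining 163 packets each add one t_tx.
Total = (2+164-1)·t_tx + 2·t_prop = 165·9.88235 + 2·0.0074 = 1630 ms.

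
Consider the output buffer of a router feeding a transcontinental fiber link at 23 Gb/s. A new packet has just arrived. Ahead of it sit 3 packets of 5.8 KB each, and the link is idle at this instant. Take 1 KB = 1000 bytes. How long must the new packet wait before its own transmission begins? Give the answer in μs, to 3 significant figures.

6.05 μs

Each queued packet: L/R = 46400/23000000000 = 2.01739 μs.
3 queued → 6.05217 μs.
Queuing delay = 6.05 μs.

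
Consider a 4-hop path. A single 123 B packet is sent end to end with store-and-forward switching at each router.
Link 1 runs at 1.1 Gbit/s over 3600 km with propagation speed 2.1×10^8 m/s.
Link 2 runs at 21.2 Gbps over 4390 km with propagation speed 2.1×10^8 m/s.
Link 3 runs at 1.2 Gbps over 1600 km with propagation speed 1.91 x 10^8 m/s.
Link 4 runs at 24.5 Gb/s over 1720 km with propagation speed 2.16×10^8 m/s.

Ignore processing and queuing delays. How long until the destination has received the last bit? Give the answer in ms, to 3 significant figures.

L = 123 × 8 = 984 bits.
Transmission delays (L/R per hop): 0.000894545, 4.64151e-05, 0.00082, 4.01633e-05 ms; sum = 0.00180112 ms.
Propagation delays (d/s per hop): 17.1429, 20.9048, 8.37696, 7.96296 ms; sum = 54.3875 ms.
End-to-end = 54.4 ms.

54.4 ms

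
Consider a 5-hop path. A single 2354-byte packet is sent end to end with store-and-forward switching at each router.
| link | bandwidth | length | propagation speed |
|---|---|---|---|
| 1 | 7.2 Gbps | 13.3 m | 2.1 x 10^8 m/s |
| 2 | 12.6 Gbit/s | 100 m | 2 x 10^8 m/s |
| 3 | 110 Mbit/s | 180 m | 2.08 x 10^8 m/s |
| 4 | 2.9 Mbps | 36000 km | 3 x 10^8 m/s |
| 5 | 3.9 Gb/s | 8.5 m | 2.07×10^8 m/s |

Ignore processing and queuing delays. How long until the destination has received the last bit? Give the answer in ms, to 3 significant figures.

L = 2354 × 8 = 18832 bits.
Transmission delays (L/R per hop): 0.00261556, 0.0014946, 0.1712, 6.49379, 0.00482872 ms; sum = 6.67393 ms.
Propagation delays (d/s per hop): 6.33333e-05, 0.0005, 0.000865385, 120, 4.10628e-05 ms; sum = 120.001 ms.
End-to-end = 127 ms.

127 ms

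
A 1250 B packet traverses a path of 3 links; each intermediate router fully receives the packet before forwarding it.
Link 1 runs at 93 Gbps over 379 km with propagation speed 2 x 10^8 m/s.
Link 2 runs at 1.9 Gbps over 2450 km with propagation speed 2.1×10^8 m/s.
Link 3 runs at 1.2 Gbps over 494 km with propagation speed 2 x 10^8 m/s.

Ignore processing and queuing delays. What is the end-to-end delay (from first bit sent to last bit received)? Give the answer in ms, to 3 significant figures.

L = 1250 × 8 = 10000 bits.
Transmission delays (L/R per hop): 0.000107527, 0.00526316, 0.00833333 ms; sum = 0.013704 ms.
Propagation delays (d/s per hop): 1.895, 11.6667, 2.47 ms; sum = 16.0317 ms.
End-to-end = 16.0 ms.

16.0 ms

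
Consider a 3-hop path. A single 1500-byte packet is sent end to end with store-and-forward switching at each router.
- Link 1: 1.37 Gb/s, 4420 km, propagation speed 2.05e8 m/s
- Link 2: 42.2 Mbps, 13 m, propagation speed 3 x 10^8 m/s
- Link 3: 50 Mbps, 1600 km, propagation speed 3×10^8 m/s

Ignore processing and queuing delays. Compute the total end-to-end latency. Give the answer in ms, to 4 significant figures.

L = 1500 × 8 = 12000 bits.
Transmission delays (L/R per hop): 0.00875912, 0.28436, 0.24 ms; sum = 0.533119 ms.
Propagation delays (d/s per hop): 21.561, 4.33333e-05, 5.33333 ms; sum = 26.8944 ms.
End-to-end = 27.43 ms.

27.43 ms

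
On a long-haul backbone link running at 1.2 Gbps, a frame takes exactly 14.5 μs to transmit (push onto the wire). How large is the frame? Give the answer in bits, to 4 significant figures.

17400 bits

L = R × t_tx = 1200000000 b/s × 1.45e-05 s = 17400 bits.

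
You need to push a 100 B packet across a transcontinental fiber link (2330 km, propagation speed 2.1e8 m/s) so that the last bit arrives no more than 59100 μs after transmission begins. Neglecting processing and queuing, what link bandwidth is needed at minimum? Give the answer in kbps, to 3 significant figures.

L = 800 bits.
Propagation delay = 2330000 / 210000000 = 11095.2 μs.
Transmission budget = 59100 − 11095.2 = 48004.8 μs.
R ≥ L / t_tx = 800 bits / 0.0480048 s = 16.7 kbps.

16.7 kbps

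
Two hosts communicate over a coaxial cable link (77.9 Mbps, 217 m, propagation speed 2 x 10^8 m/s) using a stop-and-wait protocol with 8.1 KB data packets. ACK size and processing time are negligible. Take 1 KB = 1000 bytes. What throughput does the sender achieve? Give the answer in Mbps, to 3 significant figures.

t_tx = L/R = 64800/77900000 = 0.000831836 s.
t_prop = 217/200000000 = 1.085e-06 s; RTT = 2.17e-06 s.
Cycle = t_tx + RTT = 0.000834006 s.
Throughput = L / cycle = 64800 / 0.000834006 = 77.7 Mbps.

77.7 Mbps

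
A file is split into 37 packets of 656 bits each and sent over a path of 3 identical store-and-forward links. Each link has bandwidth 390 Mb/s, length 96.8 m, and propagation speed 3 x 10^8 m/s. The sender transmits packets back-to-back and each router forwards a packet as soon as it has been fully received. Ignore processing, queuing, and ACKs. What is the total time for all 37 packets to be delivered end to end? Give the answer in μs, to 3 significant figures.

66.6 μs

Per-hop transmission t_tx = L/R = 656/390000000 = 1.68205 μs.
Per-hop propagation t_prop = 96.8/300000000 = 0.322667 μs.
Pipeline fill: first packet needs 3·t_tx to clear all hops; remaining 36 packets each add one t_tx.
Total = (3+37-1)·t_tx + 3·t_prop = 39·1.68205 + 3·0.322667 = 66.6 μs.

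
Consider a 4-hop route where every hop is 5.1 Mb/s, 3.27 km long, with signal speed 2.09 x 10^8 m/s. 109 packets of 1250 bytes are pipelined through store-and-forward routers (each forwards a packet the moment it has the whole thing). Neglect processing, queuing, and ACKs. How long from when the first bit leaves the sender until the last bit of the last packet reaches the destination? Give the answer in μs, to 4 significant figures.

219700 μs

Per-hop transmission t_tx = L/R = 10000/5100000 = 1960.78 μs.
Per-hop propagation t_prop = 3270/209000000 = 15.6459 μs.
Pipeline fill: first packet needs 4·t_tx to clear all hops; remaining 108 packets each add one t_tx.
Total = (4+109-1)·t_tx + 4·t_prop = 112·1960.78 + 4·15.6459 = 219700 μs.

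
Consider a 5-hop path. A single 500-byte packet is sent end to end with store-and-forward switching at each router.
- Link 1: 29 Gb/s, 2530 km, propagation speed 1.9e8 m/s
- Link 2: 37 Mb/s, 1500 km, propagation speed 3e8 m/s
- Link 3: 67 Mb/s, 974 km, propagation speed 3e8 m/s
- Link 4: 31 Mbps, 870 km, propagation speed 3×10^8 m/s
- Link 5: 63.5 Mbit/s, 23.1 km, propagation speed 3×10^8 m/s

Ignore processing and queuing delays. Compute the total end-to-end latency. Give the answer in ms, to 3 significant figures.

L = 500 × 8 = 4000 bits.
Transmission delays (L/R per hop): 0.000137931, 0.108108, 0.0597015, 0.129032, 0.0629921 ms; sum = 0.359972 ms.
Propagation delays (d/s per hop): 13.3158, 5, 3.24667, 2.9, 0.077 ms; sum = 24.5395 ms.
End-to-end = 24.9 ms.

24.9 ms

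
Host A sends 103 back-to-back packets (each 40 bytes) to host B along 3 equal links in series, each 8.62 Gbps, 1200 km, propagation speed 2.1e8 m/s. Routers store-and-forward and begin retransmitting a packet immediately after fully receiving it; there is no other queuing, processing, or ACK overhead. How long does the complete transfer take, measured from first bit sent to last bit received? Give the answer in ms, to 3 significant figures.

17.1 ms

Per-hop transmission t_tx = L/R = 320/8620000000 = 3.7123e-05 ms.
Per-hop propagation t_prop = 1200000/210000000 = 5.71429 ms.
Pipeline fill: first packet needs 3·t_tx to clear all hops; remaining 102 packets each add one t_tx.
Total = (3+103-1)·t_tx + 3·t_prop = 105·3.7123e-05 + 3·5.71429 = 17.1 ms.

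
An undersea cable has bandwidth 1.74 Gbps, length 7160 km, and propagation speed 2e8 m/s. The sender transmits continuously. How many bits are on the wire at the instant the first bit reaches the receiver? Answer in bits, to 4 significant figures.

62290000 bits

Propagation delay = 7160000 / 200000000 = 0.0358 s.
BDP = R × t_prop = 1740000000 × 0.0358 = 62292000 bits.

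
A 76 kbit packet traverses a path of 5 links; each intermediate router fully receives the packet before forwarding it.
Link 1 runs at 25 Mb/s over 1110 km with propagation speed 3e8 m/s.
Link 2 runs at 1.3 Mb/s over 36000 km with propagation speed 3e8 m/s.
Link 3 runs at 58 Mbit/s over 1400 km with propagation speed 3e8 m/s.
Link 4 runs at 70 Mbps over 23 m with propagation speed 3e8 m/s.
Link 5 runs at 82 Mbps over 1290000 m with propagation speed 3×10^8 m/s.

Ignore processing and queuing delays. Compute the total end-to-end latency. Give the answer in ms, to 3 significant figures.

L = 76000 bits.
Transmission delays (L/R per hop): 3.04, 58.4615, 1.31034, 1.08571, 0.926829 ms; sum = 64.8244 ms.
Propagation delays (d/s per hop): 3.7, 120, 4.66667, 7.66667e-05, 4.3 ms; sum = 132.667 ms.
End-to-end = 197 ms.

197 ms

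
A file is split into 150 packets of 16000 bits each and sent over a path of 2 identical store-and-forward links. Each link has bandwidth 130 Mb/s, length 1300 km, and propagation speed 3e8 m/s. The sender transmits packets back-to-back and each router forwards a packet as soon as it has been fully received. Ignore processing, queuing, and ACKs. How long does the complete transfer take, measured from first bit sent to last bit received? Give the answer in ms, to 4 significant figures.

Per-hop transmission t_tx = L/R = 16000/130000000 = 0.123077 ms.
Per-hop propagation t_prop = 1300000/300000000 = 4.33333 ms.
Pipeline fill: first packet needs 2·t_tx to clear all hops; remaining 149 packets each add one t_tx.
Total = (2+150-1)·t_tx + 2·t_prop = 151·0.123077 + 2·4.33333 = 27.25 ms.

27.25 ms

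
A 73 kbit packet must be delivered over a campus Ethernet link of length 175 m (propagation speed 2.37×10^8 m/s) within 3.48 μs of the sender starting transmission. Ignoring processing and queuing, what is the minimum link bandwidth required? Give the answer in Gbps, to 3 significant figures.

26.6 Gbps

Propagation delay = 175 / 237000000 = 0.738397 μs.
Transmission budget = 3.48 − 0.738397 = 2.7416 μs.
R ≥ L / t_tx = 73000 bits / 2.7416e-06 s = 26.6 Gbps.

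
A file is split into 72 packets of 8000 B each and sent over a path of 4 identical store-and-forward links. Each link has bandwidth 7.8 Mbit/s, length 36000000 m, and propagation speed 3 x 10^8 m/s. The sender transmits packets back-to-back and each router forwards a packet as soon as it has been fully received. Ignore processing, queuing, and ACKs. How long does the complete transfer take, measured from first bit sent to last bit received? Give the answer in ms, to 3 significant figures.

Per-hop transmission t_tx = L/R = 64000/7800000 = 8.20513 ms.
Per-hop propagation t_prop = 36000000/300000000 = 120 ms.
Pipeline fill: first packet needs 4·t_tx to clear all hops; remaining 71 packets each add one t_tx.
Total = (4+72-1)·t_tx + 4·t_prop = 75·8.20513 + 4·120 = 1100 ms.

1100 ms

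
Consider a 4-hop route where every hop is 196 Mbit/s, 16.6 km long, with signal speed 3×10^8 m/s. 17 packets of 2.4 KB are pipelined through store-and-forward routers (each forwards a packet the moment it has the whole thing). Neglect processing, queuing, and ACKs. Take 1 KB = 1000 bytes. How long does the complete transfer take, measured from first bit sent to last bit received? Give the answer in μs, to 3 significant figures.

Per-hop transmission t_tx = L/R = 19200/196000000 = 97.9592 μs.
Per-hop propagation t_prop = 16600/300000000 = 55.3333 μs.
Pipeline fill: first packet needs 4·t_tx to clear all hops; remaining 16 packets each add one t_tx.
Total = (4+17-1)·t_tx + 4·t_prop = 20·97.9592 + 4·55.3333 = 2180 μs.

2180 μs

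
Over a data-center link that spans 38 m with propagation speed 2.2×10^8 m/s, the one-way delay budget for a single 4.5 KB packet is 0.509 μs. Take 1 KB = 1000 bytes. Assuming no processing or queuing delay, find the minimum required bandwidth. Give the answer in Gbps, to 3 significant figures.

107 Gbps

L = 36000 bits.
Propagation delay = 38 / 2.2e+08 = 0.172727 μs.
Transmission budget = 0.509 − 0.172727 = 0.336273 μs.
R ≥ L / t_tx = 36000 bits / 3.36273e-07 s = 107 Gbps.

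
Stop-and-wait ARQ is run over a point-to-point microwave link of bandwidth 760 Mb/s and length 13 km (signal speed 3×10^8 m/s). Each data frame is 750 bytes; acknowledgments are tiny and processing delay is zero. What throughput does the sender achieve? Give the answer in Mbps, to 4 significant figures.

t_tx = L/R = 6000/760000000 = 7.89474e-06 s.
t_prop = 13000/300000000 = 4.33333e-05 s; RTT = 8.66667e-05 s.
Cycle = t_tx + RTT = 9.45614e-05 s.
Throughput = L / cycle = 6000 / 9.45614e-05 = 63.45 Mbps.

63.45 Mbps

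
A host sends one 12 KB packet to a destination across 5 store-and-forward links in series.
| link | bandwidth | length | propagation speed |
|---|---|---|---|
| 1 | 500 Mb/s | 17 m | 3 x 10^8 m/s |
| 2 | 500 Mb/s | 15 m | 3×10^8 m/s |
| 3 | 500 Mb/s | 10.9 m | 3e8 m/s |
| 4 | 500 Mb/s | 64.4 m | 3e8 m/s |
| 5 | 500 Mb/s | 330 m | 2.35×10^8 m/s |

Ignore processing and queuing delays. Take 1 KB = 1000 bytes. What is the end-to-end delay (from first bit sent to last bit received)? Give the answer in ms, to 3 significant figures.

0.962 ms

L = 96000 bits.
Transmission delay per hop = L/R = 96000/500000000 = 0.192 ms; 5 hops → 0.96 ms.
Propagation delays (d/s per hop): 5.66667e-05, 5e-05, 3.63333e-05, 0.000214667, 0.00140426 ms; sum = 0.00176192 ms.
End-to-end = 0.962 ms.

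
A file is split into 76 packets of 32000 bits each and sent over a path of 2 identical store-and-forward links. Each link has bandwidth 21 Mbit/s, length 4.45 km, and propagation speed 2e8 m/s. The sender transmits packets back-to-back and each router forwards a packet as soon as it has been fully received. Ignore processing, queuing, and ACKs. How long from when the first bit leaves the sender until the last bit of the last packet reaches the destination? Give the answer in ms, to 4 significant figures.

117.4 ms

Per-hop transmission t_tx = L/R = 32000/21000000 = 1.52381 ms.
Per-hop propagation t_prop = 4450/200000000 = 0.02225 ms.
Pipeline fill: first packet needs 2·t_tx to clear all hops; remaining 75 packets each add one t_tx.
Total = (2+76-1)·t_tx + 2·t_prop = 77·1.52381 + 2·0.02225 = 117.4 ms.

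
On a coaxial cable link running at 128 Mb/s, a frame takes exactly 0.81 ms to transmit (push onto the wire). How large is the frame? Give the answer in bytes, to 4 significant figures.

L = R × t_tx = 128000000 b/s × 0.00081 s = 103680 bits.
In bytes: 103680 / 8 = 12960 bytes.

12960 bytes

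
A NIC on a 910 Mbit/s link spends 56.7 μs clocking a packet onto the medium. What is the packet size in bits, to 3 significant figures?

L = R × t_tx = 910000000 b/s × 5.67e-05 s = 51597 bits.

51600 bits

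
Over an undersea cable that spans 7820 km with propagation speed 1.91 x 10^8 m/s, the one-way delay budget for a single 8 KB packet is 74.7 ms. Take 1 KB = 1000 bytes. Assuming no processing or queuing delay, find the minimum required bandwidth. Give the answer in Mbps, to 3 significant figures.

L = 64000 bits.
Propagation delay = 7820000 / 191000000 = 40.9424 ms.
Transmission budget = 74.7 − 40.9424 = 33.7576 ms.
R ≥ L / t_tx = 64000 bits / 0.0337576 s = 1.90 Mbps.

1.90 Mbps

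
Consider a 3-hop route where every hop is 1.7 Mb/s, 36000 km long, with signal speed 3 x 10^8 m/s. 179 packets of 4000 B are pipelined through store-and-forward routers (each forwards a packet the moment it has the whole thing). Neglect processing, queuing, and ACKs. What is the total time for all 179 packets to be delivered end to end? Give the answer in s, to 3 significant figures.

3.77 s

Per-hop transmission t_tx = L/R = 32000/1700000 = 0.0188235 s.
Per-hop propagation t_prop = 36000000/300000000 = 0.12 s.
Pipeline fill: first packet needs 3·t_tx to clear all hops; remaining 178 packets each add one t_tx.
Total = (3+179-1)·t_tx + 3·t_prop = 181·0.0188235 + 3·0.12 = 3.77 s.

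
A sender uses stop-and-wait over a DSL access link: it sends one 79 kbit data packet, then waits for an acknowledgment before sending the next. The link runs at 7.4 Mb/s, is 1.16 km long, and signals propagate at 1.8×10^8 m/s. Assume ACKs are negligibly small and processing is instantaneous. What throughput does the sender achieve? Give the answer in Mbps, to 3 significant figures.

t_tx = L/R = 79000/7400000 = 0.0106757 s.
t_prop = 1160/180000000 = 6.44444e-06 s; RTT = 1.28889e-05 s.
Cycle = t_tx + RTT = 0.0106886 s.
Throughput = L / cycle = 79000 / 0.0106886 = 7.39 Mbps.

7.39 Mbps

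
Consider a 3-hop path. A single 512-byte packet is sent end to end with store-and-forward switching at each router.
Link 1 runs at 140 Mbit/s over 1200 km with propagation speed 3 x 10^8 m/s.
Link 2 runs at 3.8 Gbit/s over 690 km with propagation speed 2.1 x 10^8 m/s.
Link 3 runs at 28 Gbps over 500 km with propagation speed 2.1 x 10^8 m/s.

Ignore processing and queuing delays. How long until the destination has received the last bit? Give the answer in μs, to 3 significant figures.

L = 512 × 8 = 4096 bits.
Transmission delays (L/R per hop): 29.2571, 1.07789, 0.146286 μs; sum = 30.4813 μs.
Propagation delays (d/s per hop): 4000, 3285.71, 2380.95 μs; sum = 9666.67 μs.
End-to-end = 9700 μs.

9700 μs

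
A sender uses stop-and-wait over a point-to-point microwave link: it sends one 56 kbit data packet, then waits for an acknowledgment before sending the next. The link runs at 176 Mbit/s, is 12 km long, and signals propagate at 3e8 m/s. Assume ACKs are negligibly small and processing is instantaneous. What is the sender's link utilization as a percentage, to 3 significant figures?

t_tx = L/R = 56000/176000000 = 0.000318182 s.
t_prop = 12000/300000000 = 4e-05 s; RTT = 8e-05 s.
Cycle = t_tx + RTT = 0.000398182 s.
Utilization = t_tx / cycle = 0.000318182/0.000398182 = 79.9 %.

79.9 %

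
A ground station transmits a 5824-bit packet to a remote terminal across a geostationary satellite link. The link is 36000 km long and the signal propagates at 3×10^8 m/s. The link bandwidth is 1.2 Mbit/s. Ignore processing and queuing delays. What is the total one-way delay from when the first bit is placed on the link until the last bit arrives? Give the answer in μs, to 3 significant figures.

125000 μs

Transmission delay = L/R = 5824 / 1200000 = 4853.33 μs.
Propagation delay = d/s = 36000000 m / 300000000 m/s = 120000 μs.
Total = 125000 μs.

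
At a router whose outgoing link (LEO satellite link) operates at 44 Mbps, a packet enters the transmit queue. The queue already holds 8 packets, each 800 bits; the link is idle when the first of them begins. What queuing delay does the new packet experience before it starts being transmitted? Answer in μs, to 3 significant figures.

145 μs

Each queued packet: L/R = 800/44000000 = 18.1818 μs.
8 queued → 145.455 μs.
Queuing delay = 145 μs.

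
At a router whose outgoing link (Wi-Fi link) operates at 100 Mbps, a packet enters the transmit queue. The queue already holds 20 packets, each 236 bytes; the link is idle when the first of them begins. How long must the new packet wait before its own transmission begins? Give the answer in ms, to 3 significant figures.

0.378 ms

Each queued packet: L/R = 1888/100000000 = 0.01888 ms.
20 queued → 0.3776 ms.
Queuing delay = 0.378 ms.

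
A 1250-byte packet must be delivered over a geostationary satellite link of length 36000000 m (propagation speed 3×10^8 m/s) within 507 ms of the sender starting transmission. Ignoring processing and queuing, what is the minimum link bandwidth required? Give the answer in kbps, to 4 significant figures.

L = 10000 bits.
Propagation delay = 36000000 / 300000000 = 120 ms.
Transmission budget = 507 − 120 = 387 ms.
R ≥ L / t_tx = 10000 bits / 0.387 s = 25.84 kbps.

25.84 kbps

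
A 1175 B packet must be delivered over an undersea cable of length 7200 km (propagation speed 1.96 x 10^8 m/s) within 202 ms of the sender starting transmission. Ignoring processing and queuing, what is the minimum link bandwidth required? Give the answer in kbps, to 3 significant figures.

56.9 kbps

L = 9400 bits.
Propagation delay = 7200000 / 196000000 = 36.7347 ms.
Transmission budget = 202 − 36.7347 = 165.265 ms.
R ≥ L / t_tx = 9400 bits / 0.165265 s = 56.9 kbps.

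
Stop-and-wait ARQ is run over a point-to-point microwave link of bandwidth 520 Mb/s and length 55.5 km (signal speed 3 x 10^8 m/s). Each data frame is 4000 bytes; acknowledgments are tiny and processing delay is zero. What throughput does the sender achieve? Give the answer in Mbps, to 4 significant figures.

74.15 Mbps

t_tx = L/R = 32000/520000000 = 6.15385e-05 s.
t_prop = 55500/300000000 = 0.000185 s; RTT = 0.00037 s.
Cycle = t_tx + RTT = 0.000431538 s.
Throughput = L / cycle = 32000 / 0.000431538 = 74.15 Mbps.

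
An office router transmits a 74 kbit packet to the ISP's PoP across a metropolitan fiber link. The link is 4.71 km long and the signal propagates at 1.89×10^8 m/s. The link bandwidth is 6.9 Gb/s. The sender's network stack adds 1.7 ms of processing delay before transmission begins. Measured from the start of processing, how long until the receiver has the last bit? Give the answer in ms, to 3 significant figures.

L = 74000 bits.
Transmission delay = L/R = 74000 / 6900000000 = 0.0107246 ms.
Propagation delay = d/s = 4710 m / 189000000 m/s = 0.0249206 ms.
Plus processing delay 1.7 ms = 1.7 ms.
Total = 1.74 ms.

1.74 ms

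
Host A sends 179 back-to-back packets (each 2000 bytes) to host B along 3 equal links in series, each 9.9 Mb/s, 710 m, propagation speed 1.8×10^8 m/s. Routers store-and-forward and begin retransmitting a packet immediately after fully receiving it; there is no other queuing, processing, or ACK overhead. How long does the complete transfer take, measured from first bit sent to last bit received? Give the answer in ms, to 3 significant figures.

Per-hop transmission t_tx = L/R = 16000/9900000 = 1.61616 ms.
Per-hop propagation t_prop = 710/180000000 = 0.00394444 ms.
Pipeline fill: first packet needs 3·t_tx to clear all hops; remaining 178 packets each add one t_tx.
Total = (3+179-1)·t_tx + 3·t_prop = 181·1.61616 + 3·0.00394444 = 293 ms.

293 ms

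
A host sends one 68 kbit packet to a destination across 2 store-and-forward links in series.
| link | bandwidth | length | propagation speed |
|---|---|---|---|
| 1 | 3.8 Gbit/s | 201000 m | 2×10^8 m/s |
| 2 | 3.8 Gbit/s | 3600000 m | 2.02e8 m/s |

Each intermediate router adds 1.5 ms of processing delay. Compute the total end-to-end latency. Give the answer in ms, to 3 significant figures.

20.4 ms

L = 68000 bits.
Transmission delay per hop = L/R = 68000/3800000000 = 0.0178947 ms; 2 hops → 0.0357895 ms.
Propagation delays (d/s per hop): 1.005, 17.8218 ms; sum = 18.8268 ms.
Processing at 1 router(s): 1 × 1.5 ms = 1.5 ms.
End-to-end = 20.4 ms.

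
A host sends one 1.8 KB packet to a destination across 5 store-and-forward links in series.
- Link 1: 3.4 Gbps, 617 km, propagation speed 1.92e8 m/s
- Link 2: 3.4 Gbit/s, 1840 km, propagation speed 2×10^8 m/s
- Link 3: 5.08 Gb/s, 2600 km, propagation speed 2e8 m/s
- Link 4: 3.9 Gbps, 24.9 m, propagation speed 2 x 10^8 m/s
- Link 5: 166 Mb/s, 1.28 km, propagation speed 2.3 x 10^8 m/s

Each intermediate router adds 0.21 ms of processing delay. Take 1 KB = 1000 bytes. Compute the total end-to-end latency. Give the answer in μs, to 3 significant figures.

26400 μs

L = 14400 bits.
Transmission delays (L/R per hop): 4.23529, 4.23529, 2.83465, 3.69231, 86.747 μs; sum = 101.745 μs.
Propagation delays (d/s per hop): 3213.54, 9200, 13000, 0.1245, 5.56522 μs; sum = 25419.2 μs.
Processing at 4 router(s): 4 × 0.21 ms = 840 μs.
End-to-end = 26400 μs.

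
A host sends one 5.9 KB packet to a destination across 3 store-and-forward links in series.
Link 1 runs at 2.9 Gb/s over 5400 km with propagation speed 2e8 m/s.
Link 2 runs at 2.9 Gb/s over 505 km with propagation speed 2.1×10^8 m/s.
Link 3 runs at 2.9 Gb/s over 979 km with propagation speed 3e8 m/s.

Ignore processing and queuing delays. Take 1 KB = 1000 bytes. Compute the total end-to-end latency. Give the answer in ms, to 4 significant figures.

32.72 ms

L = 47200 bits.
Transmission delay per hop = L/R = 47200/2900000000 = 0.0162759 ms; 3 hops → 0.0488276 ms.
Propagation delays (d/s per hop): 27, 2.40476, 3.26333 ms; sum = 32.6681 ms.
End-to-end = 32.72 ms.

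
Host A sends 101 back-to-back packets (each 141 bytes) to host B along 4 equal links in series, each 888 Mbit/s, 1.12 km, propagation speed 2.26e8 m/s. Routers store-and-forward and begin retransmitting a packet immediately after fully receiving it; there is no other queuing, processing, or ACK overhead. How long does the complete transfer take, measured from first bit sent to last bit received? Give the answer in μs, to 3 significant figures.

152 μs

Per-hop transmission t_tx = L/R = 1128/888000000 = 1.27027 μs.
Per-hop propagation t_prop = 1120/2.26e+08 = 4.95575 μs.
Pipeline fill: first packet needs 4·t_tx to clear all hops; remaining 100 packets each add one t_tx.
Total = (4+101-1)·t_tx + 4·t_prop = 104·1.27027 + 4·4.95575 = 152 μs.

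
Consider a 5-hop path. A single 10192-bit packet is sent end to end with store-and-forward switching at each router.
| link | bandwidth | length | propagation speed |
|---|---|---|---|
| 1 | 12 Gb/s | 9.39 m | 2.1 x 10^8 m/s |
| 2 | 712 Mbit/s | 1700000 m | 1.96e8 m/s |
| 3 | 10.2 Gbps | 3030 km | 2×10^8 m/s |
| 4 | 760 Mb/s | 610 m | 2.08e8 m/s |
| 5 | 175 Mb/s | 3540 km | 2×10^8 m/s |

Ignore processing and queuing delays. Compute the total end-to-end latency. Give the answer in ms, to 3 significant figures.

Transmission delays (L/R per hop): 0.000849333, 0.0143146, 0.000999216, 0.0134105, 0.05824 ms; sum = 0.0878137 ms.
Propagation delays (d/s per hop): 4.47143e-05, 8.67347, 15.15, 0.00293269, 17.7 ms; sum = 41.5264 ms.
End-to-end = 41.6 ms.

41.6 ms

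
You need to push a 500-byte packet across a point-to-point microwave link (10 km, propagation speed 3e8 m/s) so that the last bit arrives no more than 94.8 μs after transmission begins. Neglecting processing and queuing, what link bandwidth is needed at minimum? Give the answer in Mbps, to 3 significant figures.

65.1 Mbps

L = 4000 bits.
Propagation delay = 10000 / 300000000 = 33.3333 μs.
Transmission budget = 94.8 − 33.3333 = 61.4667 μs.
R ≥ L / t_tx = 4000 bits / 6.14667e-05 s = 65.1 Mbps.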